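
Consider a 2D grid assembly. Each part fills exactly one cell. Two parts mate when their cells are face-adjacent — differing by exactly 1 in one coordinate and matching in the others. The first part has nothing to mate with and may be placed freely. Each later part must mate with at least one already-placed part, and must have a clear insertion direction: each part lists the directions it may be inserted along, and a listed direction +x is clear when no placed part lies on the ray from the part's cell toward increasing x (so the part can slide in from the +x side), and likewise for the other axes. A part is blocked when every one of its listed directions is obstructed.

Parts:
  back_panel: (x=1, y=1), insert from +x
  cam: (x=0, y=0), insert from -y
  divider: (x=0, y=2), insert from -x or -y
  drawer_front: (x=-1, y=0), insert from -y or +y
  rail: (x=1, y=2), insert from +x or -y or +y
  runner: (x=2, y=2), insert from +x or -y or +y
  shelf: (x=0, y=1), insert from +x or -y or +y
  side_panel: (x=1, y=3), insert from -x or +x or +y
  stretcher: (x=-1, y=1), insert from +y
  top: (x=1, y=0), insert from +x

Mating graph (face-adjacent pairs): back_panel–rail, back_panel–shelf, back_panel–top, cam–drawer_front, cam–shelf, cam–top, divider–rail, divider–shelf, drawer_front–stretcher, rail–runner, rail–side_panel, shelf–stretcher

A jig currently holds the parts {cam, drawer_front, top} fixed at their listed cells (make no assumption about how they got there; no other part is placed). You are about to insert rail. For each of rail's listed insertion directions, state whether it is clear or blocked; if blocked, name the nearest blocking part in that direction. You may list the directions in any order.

+x: ray from rail(1, 2) has no placed part ⇒ clear
-y: nearest on ray is top@(1, 0) ⇒ blocked
+y: ray from rail(1, 2) has no placed part ⇒ clear

+x: clear; +y: clear; -y: blocked by top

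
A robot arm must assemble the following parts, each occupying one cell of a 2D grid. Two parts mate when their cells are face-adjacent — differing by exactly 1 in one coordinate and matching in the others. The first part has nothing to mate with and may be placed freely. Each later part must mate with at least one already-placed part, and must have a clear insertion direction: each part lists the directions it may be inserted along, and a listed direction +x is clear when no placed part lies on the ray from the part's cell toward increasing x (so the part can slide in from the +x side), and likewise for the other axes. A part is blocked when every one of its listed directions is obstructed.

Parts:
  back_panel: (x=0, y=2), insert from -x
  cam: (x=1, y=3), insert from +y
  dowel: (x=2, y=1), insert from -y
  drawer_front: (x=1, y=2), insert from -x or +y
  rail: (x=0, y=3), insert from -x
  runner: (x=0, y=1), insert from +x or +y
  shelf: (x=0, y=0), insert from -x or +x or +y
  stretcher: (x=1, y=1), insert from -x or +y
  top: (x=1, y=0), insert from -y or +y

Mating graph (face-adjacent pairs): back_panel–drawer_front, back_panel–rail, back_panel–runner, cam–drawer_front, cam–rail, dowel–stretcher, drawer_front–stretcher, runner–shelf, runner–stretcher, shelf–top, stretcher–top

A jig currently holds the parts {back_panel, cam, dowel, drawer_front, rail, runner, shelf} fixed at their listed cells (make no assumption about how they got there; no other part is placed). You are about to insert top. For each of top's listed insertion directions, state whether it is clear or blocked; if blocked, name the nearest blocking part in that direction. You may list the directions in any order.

-y: ray from top(1, 0) has no placed part ⇒ clear
+y: nearest on ray is drawer_front@(1, 2) ⇒ blocked

+y: blocked by drawer_front; -y: clear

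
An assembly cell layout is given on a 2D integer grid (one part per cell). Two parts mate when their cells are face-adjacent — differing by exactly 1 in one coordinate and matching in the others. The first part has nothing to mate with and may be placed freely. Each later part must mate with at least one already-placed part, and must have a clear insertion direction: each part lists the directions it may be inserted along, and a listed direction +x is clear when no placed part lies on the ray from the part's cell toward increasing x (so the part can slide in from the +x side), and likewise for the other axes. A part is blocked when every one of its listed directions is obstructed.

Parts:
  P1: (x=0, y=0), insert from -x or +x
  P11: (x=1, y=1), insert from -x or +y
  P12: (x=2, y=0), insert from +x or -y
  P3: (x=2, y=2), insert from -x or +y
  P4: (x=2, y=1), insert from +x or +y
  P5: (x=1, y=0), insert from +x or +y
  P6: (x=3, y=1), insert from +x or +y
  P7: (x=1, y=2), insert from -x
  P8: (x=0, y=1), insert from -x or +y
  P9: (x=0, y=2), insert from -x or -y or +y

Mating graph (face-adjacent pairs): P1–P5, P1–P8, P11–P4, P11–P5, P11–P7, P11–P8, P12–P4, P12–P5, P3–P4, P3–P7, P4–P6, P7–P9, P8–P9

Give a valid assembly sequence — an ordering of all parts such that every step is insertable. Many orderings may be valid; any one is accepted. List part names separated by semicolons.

P1; P5; P8; P11; P7; P9; P4; P6; P3; P12

1. P1@(0, 0) [-x clear] — {P1}
2. P5@(1, 0) [+x clear] — {P1, P5}
3. P8@(0, 1) [-x clear] — {P1, P5, P8}
4. P11@(1, 1) [+y clear] — {P1, P11, P5, P8}
5. P7@(1, 2) [-x clear] — {P1, P11, P5, P7, P8}
6. P9@(0, 2) [-x clear] — {P1, P11, P5, P7, P8, P9}
7. P4@(2, 1) [+x clear] — {P1, P11, P4, P5, P7, P8, P9}
8. P6@(3, 1) [+x clear] — {P1, P11, P4, P5, P6, P7, P8, P9}
9. P3@(2, 2) [+y clear] — {P1, P11, P3, P4, P5, P6, P7, P8, P9}
10. P12@(2, 0) [+x clear] — {P1, P11, P12, P3, P4, P5, P6, P7, P8, P9}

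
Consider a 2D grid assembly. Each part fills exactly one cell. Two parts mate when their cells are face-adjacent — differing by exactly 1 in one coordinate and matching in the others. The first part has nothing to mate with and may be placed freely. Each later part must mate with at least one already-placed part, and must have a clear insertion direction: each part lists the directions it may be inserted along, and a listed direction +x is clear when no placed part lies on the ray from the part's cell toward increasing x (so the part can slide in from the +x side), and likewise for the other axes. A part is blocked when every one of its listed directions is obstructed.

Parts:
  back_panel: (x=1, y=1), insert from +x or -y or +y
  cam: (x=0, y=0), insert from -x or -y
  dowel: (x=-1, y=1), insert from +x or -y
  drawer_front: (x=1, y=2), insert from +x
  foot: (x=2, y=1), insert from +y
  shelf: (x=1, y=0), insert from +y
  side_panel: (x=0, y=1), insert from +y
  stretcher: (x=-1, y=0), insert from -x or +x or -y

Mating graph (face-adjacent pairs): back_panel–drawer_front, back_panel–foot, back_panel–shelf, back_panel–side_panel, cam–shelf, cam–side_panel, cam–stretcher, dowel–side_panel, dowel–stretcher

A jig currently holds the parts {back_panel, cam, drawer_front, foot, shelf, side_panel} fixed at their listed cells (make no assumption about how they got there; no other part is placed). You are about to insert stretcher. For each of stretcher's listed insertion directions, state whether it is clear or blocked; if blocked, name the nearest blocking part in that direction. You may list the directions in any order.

-x: ray from stretcher(-1, 0) has no placed part ⇒ clear
+x: nearest on ray is cam@(0, 0) ⇒ blocked
-y: ray from stretcher(-1, 0) has no placed part ⇒ clear

+x: blocked by cam; -x: clear; -y: clear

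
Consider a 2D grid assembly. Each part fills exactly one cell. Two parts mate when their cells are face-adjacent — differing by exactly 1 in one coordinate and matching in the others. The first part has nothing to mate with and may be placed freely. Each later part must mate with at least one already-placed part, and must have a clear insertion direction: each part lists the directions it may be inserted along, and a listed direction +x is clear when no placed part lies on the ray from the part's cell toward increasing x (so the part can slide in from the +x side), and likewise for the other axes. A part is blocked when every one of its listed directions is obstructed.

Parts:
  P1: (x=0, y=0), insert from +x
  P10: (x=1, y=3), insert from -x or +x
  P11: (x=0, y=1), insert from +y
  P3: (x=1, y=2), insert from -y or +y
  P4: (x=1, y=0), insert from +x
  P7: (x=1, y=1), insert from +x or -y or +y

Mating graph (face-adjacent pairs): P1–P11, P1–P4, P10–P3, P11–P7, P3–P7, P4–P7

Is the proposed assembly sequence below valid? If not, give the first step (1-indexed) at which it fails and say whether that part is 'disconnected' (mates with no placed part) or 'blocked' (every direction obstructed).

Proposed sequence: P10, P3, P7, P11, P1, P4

Valid

1. P10@(1, 3) [-x clear] — {P10}
2. P3@(1, 2) [-y clear] — {P10, P3}
3. P7@(1, 1) [+x clear] — {P10, P3, P7}
4. P11@(0, 1) [+y clear] — {P10, P11, P3, P7}
5. P1@(0, 0) [+x clear] — {P1, P10, P11, P3, P7}
6. P4@(1, 0) [+x clear] — {P1, P10, P11, P3, P4, P7}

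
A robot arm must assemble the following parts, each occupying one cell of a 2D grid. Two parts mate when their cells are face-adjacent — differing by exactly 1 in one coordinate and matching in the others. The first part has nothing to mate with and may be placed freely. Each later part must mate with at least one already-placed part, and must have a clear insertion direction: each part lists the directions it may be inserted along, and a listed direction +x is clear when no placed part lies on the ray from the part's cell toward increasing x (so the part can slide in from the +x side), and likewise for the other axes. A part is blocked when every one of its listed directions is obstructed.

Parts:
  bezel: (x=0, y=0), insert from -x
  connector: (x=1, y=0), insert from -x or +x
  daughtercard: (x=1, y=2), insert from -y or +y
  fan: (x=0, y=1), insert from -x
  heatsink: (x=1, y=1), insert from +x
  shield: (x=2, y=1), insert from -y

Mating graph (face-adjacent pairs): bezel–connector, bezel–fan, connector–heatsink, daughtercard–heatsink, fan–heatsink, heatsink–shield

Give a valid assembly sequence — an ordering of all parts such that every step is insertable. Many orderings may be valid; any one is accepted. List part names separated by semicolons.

1. bezel@(0, 0) [-x clear] — {bezel}
2. connector@(1, 0) [+x clear] — {bezel, connector}
3. heatsink@(1, 1) [+x clear] — {bezel, connector, heatsink}
4. daughtercard@(1, 2) [+y clear] — {bezel, connector, daughtercard, heatsink}
5. fan@(0, 1) [-x clear] — {bezel, connector, daughtercard, fan, heatsink}
6. shield@(2, 1) [-y clear] — {bezel, connector, daughtercard, fan, heatsink, shield}

bezel; connector; heatsink; daughtercard; fan; shield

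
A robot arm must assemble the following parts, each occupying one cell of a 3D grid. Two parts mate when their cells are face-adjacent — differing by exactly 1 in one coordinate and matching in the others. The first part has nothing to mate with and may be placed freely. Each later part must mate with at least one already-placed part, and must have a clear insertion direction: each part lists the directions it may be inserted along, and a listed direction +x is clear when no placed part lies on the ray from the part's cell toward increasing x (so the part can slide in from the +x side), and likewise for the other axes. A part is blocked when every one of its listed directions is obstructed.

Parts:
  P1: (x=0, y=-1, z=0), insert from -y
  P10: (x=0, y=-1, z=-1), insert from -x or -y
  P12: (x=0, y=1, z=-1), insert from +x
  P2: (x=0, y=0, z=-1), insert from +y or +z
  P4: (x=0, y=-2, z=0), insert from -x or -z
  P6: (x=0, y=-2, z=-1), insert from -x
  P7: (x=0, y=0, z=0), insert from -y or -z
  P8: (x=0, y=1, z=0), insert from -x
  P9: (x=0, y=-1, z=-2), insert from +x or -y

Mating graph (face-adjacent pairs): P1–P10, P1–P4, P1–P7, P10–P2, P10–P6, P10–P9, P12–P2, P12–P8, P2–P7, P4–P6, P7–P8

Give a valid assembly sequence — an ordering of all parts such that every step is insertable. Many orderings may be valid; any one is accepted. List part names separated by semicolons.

1. P7@(0, 0, 0) [-y clear] — {P7}
2. P2@(0, 0, -1) [+y clear] — {P2, P7}
3. P8@(0, 1, 0) [-x clear] — {P2, P7, P8}
4. P10@(0, -1, -1) [-x clear] — {P10, P2, P7, P8}
5. P6@(0, -2, -1) [-x clear] — {P10, P2, P6, P7, P8}
6. P9@(0, -1, -2) [+x clear] — {P10, P2, P6, P7, P8, P9}
7. P12@(0, 1, -1) [+x clear] — {P10, P12, P2, P6, P7, P8, P9}
8. P1@(0, -1, 0) [-y clear] — {P1, P10, P12, P2, P6, P7, P8, P9}
9. P4@(0, -2, 0) [-x clear] — {P1, P10, P12, P2, P4, P6, P7, P8, P9}

P7; P2; P8; P10; P6; P9; P12; P1; P4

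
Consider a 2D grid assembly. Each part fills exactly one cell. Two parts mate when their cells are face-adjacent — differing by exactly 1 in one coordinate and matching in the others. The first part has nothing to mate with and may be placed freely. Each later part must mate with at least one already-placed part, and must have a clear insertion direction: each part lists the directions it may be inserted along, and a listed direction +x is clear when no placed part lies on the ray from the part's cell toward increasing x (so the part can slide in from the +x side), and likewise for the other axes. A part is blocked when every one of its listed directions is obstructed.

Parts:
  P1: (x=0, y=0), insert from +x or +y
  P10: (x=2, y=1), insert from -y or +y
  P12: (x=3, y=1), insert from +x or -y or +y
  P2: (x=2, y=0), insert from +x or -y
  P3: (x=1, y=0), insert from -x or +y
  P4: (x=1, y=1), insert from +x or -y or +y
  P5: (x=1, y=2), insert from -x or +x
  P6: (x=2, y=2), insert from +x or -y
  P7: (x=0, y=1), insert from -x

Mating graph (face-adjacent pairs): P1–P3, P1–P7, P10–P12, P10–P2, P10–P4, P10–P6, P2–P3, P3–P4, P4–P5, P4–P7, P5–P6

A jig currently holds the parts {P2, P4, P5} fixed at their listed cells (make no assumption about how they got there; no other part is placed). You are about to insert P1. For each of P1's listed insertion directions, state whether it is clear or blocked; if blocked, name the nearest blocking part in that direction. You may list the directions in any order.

+x: nearest on ray is P2@(2, 0) ⇒ blocked
+y: ray from P1(0, 0) has no placed part ⇒ clear

+x: blocked by P2; +y: clear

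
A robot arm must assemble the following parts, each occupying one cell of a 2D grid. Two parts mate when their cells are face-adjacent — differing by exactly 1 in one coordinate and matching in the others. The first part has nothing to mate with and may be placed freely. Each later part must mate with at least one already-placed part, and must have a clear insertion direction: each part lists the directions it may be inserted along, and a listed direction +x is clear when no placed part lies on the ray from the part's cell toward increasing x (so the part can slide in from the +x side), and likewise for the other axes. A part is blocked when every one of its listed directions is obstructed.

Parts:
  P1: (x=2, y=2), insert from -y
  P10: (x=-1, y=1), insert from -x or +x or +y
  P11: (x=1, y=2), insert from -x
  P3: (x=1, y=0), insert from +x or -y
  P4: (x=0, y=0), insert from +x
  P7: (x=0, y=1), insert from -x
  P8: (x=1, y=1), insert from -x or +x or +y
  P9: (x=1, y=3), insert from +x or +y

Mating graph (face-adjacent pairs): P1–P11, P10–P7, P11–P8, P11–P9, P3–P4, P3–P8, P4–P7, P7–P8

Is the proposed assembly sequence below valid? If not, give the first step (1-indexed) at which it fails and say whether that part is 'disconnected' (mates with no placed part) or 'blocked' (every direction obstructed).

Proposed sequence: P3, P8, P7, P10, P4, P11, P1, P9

1. P3@(1, 0) [+x clear] — {P3}
2. P8@(1, 1) [-x clear] — {P3, P8}
3. P7@(0, 1) [-x clear] — {P3, P7, P8}
4. P10@(-1, 1) [-x clear] — {P10, P3, P7, P8}
5. P4@(0, 0) — +x all obstructed ⇒ blocked

Invalid at step 5 (blocked)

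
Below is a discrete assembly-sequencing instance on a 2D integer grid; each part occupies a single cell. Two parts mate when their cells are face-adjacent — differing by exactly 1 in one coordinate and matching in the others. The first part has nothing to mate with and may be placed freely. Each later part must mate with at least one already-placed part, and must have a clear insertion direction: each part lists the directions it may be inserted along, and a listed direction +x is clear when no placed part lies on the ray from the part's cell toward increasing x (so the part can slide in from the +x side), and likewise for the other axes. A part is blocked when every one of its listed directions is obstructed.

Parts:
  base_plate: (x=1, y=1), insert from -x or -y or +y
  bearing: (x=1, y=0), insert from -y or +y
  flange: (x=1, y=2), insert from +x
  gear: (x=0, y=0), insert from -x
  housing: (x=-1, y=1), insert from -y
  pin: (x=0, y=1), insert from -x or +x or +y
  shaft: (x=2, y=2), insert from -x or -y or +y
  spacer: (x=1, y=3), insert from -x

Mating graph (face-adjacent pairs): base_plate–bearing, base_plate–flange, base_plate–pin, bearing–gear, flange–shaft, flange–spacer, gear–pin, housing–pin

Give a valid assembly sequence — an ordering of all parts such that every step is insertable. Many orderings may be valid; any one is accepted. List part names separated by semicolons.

gear; pin; base_plate; bearing; flange; shaft; spacer; housing

1. gear@(0, 0) [-x clear] — {gear}
2. pin@(0, 1) [-x clear] — {gear, pin}
3. base_plate@(1, 1) [-y clear] — {base_plate, gear, pin}
4. bearing@(1, 0) [-y clear] — {base_plate, bearing, gear, pin}
5. flange@(1, 2) [+x clear] — {base_plate, bearing, flange, gear, pin}
6. shaft@(2, 2) [-y clear] — {base_plate, bearing, flange, gear, pin, shaft}
7. spacer@(1, 3) [-x clear] — {base_plate, bearing, flange, gear, pin, shaft, spacer}
8. housing@(-1, 1) [-y clear] — {base_plate, bearing, flange, gear, housing, pin, shaft, spacer}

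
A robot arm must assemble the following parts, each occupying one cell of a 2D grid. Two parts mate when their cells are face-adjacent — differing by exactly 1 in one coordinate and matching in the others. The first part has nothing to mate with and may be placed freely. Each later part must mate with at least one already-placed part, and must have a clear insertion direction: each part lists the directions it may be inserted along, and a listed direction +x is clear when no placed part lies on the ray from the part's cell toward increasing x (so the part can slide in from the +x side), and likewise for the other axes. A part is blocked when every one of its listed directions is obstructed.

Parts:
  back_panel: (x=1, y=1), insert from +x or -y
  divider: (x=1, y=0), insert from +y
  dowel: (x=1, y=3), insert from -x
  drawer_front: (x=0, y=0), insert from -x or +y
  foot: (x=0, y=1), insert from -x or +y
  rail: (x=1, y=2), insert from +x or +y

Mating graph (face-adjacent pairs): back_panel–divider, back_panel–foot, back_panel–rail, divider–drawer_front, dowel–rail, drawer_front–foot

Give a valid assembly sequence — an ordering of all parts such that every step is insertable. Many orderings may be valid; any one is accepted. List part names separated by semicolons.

foot; drawer_front; divider; back_panel; rail; dowel

1. foot@(0, 1) [-x clear] — {foot}
2. drawer_front@(0, 0) [-x clear] — {drawer_front, foot}
3. divider@(1, 0) [+y clear] — {divider, drawer_front, foot}
4. back_panel@(1, 1) [+x clear] — {back_panel, divider, drawer_front, foot}
5. rail@(1, 2) [+x clear] — {back_panel, divider, drawer_front, foot, rail}
6. dowel@(1, 3) [-x clear] — {back_panel, divider, dowel, drawer_front, foot, rail}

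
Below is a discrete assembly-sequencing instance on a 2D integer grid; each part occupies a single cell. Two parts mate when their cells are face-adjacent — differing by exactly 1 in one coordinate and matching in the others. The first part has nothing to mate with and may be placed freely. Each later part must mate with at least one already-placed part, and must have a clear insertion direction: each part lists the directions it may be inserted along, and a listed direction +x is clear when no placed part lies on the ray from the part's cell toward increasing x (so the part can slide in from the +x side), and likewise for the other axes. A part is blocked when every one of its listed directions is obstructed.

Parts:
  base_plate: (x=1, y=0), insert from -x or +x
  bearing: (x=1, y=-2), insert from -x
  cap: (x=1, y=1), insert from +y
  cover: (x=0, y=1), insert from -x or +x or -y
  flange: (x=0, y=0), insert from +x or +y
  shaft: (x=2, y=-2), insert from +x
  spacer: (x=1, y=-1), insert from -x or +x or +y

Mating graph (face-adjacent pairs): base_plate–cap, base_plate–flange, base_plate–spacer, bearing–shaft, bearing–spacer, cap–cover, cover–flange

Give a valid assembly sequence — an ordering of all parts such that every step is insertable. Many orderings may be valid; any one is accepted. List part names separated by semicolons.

flange; base_plate; spacer; bearing; shaft; cover; cap

1. flange@(0, 0) [+x clear] — {flange}
2. base_plate@(1, 0) [+x clear] — {base_plate, flange}
3. spacer@(1, -1) [-x clear] — {base_plate, flange, spacer}
4. bearing@(1, -2) [-x clear] — {base_plate, bearing, flange, spacer}
5. shaft@(2, -2) [+x clear] — {base_plate, bearing, flange, shaft, spacer}
6. cover@(0, 1) [-x clear] — {base_plate, bearing, cover, flange, shaft, spacer}
7. cap@(1, 1) [+y clear] — {base_plate, bearing, cap, cover, flange, shaft, spacer}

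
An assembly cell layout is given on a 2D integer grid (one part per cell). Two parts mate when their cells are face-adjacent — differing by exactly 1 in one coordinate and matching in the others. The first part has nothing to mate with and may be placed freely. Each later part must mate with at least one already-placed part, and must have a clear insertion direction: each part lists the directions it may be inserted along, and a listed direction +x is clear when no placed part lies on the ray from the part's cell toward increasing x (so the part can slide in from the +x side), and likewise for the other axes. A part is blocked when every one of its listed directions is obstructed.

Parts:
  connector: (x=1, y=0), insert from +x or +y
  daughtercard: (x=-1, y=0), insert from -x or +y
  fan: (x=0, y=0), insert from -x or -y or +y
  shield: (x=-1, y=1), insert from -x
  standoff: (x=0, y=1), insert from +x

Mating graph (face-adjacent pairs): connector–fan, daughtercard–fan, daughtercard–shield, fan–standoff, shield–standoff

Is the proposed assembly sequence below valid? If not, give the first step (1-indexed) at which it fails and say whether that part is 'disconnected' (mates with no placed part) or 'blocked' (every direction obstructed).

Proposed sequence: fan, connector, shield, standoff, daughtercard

1. fan@(0, 0) [-x clear] — {fan}
2. connector@(1, 0) [+x clear] — {connector, fan}
3. shield@(-1, 1) — no placed neighbour ⇒ disconnected

Invalid at step 3 (disconnected)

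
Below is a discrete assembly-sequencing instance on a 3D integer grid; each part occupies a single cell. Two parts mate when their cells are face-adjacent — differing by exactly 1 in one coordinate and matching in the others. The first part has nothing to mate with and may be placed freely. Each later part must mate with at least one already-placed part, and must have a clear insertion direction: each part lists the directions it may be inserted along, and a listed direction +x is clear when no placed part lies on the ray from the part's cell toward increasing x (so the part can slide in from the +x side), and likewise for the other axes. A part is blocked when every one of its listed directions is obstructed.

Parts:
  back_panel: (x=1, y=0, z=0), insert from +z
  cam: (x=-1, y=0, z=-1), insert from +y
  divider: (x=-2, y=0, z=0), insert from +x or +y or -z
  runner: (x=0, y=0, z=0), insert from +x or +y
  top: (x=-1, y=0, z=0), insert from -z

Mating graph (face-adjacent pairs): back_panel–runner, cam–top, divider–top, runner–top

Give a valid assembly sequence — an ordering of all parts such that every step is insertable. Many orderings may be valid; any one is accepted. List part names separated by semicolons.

1. divider@(-2, 0, 0) [+x clear] — {divider}
2. top@(-1, 0, 0) [-z clear] — {divider, top}
3. runner@(0, 0, 0) [+x clear] — {divider, runner, top}
4. back_panel@(1, 0, 0) [+z clear] — {back_panel, divider, runner, top}
5. cam@(-1, 0, -1) [+y clear] — {back_panel, cam, divider, runner, top}

divider; top; runner; back_panel; cam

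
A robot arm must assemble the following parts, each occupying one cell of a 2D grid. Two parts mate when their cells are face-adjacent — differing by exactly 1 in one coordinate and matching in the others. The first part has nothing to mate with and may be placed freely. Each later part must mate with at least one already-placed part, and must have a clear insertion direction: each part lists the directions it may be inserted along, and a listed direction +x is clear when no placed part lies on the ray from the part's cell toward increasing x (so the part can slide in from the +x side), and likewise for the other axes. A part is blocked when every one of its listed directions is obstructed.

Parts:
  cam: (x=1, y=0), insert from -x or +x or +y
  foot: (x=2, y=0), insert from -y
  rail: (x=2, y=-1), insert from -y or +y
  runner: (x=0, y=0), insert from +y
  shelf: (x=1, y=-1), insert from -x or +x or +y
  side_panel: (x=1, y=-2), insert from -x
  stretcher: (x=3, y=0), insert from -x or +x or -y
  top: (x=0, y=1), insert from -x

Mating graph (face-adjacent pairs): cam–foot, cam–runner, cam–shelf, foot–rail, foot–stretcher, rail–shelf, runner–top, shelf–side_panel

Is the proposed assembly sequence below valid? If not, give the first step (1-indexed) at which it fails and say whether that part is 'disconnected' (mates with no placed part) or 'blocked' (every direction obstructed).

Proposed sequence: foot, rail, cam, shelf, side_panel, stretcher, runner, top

1. foot@(2, 0) [-y clear] — {foot}
2. rail@(2, -1) [-y clear] — {foot, rail}
3. cam@(1, 0) [-x clear] — {cam, foot, rail}
4. shelf@(1, -1) [-x clear] — {cam, foot, rail, shelf}
5. side_panel@(1, -2) [-x clear] — {cam, foot, rail, shelf, side_panel}
6. stretcher@(3, 0) [+x clear] — {cam, foot, rail, shelf, side_panel, stretcher}
7. runner@(0, 0) [+y clear] — {cam, foot, rail, runner, shelf, side_panel, stretcher}
8. top@(0, 1) [-x clear] — {cam, foot, rail, runner, shelf, side_panel, stretcher, top}

Valid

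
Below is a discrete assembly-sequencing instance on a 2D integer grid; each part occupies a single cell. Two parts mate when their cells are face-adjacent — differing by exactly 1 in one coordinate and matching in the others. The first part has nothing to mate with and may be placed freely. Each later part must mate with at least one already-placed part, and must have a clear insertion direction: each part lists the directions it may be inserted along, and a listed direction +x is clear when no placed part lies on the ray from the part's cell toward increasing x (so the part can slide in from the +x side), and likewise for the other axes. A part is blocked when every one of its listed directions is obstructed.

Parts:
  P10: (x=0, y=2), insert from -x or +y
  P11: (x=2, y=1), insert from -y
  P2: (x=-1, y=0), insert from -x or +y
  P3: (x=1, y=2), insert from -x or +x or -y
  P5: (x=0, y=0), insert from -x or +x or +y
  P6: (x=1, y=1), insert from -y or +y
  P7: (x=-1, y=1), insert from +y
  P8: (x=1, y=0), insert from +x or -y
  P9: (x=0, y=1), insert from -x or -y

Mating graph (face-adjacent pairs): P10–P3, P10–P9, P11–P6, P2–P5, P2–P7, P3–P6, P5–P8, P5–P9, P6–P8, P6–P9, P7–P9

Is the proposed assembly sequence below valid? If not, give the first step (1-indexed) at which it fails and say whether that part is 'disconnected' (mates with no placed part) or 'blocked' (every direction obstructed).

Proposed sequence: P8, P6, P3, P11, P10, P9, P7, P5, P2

1. P8@(1, 0) [+x clear] — {P8}
2. P6@(1, 1) [+y clear] — {P6, P8}
3. P3@(1, 2) [-x clear] — {P3, P6, P8}
4. P11@(2, 1) [-y clear] — {P11, P3, P6, P8}
5. P10@(0, 2) [-x clear] — {P10, P11, P3, P6, P8}
6. P9@(0, 1) [-x clear] — {P10, P11, P3, P6, P8, P9}
7. P7@(-1, 1) [+y clear] — {P10, P11, P3, P6, P7, P8, P9}
8. P5@(0, 0) [-x clear] — {P10, P11, P3, P5, P6, P7, P8, P9}
9. P2@(-1, 0) [-x clear] — {P10, P11, P2, P3, P5, P6, P7, P8, P9}

Valid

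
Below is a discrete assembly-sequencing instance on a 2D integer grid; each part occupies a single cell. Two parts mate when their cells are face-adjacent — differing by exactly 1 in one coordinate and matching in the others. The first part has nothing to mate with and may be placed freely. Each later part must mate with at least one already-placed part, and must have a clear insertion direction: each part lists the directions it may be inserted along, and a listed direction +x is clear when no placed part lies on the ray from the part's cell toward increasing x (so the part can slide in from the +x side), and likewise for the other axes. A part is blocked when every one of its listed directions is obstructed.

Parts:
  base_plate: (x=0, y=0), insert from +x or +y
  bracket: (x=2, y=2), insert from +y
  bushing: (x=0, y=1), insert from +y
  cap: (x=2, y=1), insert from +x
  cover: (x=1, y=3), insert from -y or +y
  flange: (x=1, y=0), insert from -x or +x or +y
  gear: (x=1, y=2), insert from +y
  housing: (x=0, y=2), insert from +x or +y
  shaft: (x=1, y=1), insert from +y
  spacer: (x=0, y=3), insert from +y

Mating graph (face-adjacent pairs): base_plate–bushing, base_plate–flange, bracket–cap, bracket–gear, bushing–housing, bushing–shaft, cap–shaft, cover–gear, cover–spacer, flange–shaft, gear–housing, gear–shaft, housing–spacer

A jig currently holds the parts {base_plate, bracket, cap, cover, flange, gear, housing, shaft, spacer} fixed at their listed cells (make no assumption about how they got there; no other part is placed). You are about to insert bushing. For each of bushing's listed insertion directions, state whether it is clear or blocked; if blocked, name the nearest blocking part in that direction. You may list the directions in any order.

+y: nearest on ray is housing@(0, 2) ⇒ blocked

+y: blocked by housing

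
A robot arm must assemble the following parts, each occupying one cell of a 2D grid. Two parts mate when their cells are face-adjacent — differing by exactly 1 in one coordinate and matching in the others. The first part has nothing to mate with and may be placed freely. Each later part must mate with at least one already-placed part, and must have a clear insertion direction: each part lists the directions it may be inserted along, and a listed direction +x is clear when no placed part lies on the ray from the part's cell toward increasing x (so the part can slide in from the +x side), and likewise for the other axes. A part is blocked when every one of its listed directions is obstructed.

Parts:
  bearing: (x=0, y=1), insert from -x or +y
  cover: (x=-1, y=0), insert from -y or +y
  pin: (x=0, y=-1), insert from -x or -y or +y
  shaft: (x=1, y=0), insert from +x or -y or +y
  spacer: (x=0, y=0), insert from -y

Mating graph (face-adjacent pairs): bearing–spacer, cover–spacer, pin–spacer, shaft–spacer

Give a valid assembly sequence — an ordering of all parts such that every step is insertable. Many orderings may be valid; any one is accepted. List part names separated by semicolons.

bearing; spacer; cover; pin; shaft

1. bearing@(0, 1) [-x clear] — {bearing}
2. spacer@(0, 0) [-y clear] — {bearing, spacer}
3. cover@(-1, 0) [-y clear] — {bearing, cover, spacer}
4. pin@(0, -1) [-x clear] — {bearing, cover, pin, spacer}
5. shaft@(1, 0) [+x clear] — {bearing, cover, pin, shaft, spacer}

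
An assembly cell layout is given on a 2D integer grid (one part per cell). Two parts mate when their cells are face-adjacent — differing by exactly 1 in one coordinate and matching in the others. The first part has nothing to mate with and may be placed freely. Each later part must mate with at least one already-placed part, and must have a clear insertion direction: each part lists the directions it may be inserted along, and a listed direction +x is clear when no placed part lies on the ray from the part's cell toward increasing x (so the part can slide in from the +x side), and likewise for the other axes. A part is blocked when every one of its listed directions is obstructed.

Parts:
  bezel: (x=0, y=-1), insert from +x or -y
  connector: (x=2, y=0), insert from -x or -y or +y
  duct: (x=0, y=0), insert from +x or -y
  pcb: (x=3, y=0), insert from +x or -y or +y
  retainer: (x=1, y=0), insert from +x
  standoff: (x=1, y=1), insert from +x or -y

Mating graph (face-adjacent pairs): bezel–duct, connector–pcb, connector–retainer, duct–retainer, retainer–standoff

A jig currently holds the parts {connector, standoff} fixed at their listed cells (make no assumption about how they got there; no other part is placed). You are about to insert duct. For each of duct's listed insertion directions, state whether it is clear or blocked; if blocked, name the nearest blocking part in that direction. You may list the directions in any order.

+x: blocked by connector; -y: clear

+x: nearest on ray is connector@(2, 0) ⇒ blocked
-y: ray from duct(0, 0) has no placed part ⇒ clear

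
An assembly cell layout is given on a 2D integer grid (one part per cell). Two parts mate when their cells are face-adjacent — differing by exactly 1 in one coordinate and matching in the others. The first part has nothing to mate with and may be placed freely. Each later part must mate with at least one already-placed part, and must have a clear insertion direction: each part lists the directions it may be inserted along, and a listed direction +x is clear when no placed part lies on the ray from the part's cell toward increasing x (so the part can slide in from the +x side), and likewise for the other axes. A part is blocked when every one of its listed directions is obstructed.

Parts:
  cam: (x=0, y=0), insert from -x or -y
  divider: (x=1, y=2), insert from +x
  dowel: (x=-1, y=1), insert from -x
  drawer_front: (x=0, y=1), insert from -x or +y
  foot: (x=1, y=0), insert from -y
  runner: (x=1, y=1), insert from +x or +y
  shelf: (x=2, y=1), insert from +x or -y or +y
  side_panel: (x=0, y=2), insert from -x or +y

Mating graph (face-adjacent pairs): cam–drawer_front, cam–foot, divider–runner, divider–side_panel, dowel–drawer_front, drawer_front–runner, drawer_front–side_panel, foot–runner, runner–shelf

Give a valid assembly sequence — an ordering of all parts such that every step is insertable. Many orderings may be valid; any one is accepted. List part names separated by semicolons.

1. side_panel@(0, 2) [-x clear] — {side_panel}
2. drawer_front@(0, 1) [-x clear] — {drawer_front, side_panel}
3. dowel@(-1, 1) [-x clear] — {dowel, drawer_front, side_panel}
4. divider@(1, 2) [+x clear] — {divider, dowel, drawer_front, side_panel}
5. cam@(0, 0) [-x clear] — {cam, divider, dowel, drawer_front, side_panel}
6. foot@(1, 0) [-y clear] — {cam, divider, dowel, drawer_front, foot, side_panel}
7. runner@(1, 1) [+x clear] — {cam, divider, dowel, drawer_front, foot, runner, side_panel}
8. shelf@(2, 1) [+x clear] — {cam, divider, dowel, drawer_front, foot, runner, shelf, side_panel}

side_panel; drawer_front; dowel; divider; cam; foot; runner; shelf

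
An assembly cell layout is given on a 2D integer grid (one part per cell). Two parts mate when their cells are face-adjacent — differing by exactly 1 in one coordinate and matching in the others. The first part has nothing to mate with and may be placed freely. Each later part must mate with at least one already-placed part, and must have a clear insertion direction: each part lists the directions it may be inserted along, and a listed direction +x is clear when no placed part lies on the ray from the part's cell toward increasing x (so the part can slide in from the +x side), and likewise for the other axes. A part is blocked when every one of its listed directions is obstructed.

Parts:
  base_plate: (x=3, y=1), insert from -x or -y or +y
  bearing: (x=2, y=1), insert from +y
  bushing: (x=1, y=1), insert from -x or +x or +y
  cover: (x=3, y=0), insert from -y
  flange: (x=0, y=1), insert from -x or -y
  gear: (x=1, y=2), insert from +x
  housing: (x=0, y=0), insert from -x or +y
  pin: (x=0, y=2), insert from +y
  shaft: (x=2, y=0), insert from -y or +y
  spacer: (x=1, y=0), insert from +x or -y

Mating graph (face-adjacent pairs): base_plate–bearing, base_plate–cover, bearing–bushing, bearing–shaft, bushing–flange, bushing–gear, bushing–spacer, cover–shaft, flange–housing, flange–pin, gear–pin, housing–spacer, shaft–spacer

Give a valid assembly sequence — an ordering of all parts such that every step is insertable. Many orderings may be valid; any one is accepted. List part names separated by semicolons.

cover; shaft; base_plate; bearing; bushing; gear; flange; housing; pin; spacer

1. cover@(3, 0) [-y clear] — {cover}
2. shaft@(2, 0) [-y clear] — {cover, shaft}
3. base_plate@(3, 1) [-x clear] — {base_plate, cover, shaft}
4. bearing@(2, 1) [+y clear] — {base_plate, bearing, cover, shaft}
5. bushing@(1, 1) [-x clear] — {base_plate, bearing, bushing, cover, shaft}
6. gear@(1, 2) [+x clear] — {base_plate, bearing, bushing, cover, gear, shaft}
7. flange@(0, 1) [-x clear] — {base_plate, bearing, bushing, cover, flange, gear, shaft}
8. housing@(0, 0) [-x clear] — {base_plate, bearing, bushing, cover, flange, gear, housing, shaft}
9. pin@(0, 2) [+y clear] — {base_plate, bearing, bushing, cover, flange, gear, housing, pin, shaft}
10. spacer@(1, 0) [-y clear] — {base_plate, bearing, bushing, cover, flange, gear, housing, pin, shaft, spacer}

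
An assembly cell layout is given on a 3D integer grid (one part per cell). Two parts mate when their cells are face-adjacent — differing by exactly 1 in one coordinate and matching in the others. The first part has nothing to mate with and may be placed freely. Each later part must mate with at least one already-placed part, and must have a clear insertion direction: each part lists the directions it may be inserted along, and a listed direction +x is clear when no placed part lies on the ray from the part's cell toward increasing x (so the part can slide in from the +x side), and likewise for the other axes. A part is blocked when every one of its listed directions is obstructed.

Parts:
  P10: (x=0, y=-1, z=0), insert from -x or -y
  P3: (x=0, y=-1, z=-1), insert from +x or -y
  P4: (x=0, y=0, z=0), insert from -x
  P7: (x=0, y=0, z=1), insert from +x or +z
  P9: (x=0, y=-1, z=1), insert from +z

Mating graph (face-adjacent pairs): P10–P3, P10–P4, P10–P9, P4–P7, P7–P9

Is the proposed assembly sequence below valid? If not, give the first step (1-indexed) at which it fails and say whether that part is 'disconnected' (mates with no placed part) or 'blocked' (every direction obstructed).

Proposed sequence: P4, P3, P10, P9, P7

Invalid at step 2 (disconnected)

1. P4@(0, 0, 0) [-x clear] — {P4}
2. P3@(0, -1, -1) — no placed neighbour ⇒ disconnected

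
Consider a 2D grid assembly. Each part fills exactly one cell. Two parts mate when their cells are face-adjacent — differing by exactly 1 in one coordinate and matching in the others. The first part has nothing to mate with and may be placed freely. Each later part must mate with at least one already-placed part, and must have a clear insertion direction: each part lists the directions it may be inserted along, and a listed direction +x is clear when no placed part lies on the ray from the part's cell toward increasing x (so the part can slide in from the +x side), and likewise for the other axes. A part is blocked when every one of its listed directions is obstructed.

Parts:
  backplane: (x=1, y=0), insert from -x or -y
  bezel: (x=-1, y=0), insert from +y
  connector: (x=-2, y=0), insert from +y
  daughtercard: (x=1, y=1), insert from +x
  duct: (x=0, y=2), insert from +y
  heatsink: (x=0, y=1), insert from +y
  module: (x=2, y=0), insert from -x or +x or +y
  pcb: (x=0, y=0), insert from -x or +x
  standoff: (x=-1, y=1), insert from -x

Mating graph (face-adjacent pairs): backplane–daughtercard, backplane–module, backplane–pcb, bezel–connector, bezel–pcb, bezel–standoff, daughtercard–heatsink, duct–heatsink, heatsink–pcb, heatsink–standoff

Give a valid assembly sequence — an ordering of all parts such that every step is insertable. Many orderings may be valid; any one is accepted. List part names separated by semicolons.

daughtercard; backplane; module; pcb; bezel; standoff; connector; heatsink; duct

1. daughtercard@(1, 1) [+x clear] — {daughtercard}
2. backplane@(1, 0) [-x clear] — {backplane, daughtercard}
3. module@(2, 0) [+x clear] — {backplane, daughtercard, module}
4. pcb@(0, 0) [-x clear] — {backplane, daughtercard, module, pcb}
5. bezel@(-1, 0) [+y clear] — {backplane, bezel, daughtercard, module, pcb}
6. standoff@(-1, 1) [-x clear] — {backplane, bezel, daughtercard, module, pcb, standoff}
7. connector@(-2, 0) [+y clear] — {backplane, bezel, connector, daughtercard, module, pcb, standoff}
8. heatsink@(0, 1) [+y clear] — {backplane, bezel, connector, daughtercard, heatsink, module, pcb, standoff}
9. duct@(0, 2) [+y clear] — {backplane, bezel, connector, daughtercard, duct, heatsink, module, pcb, standoff}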